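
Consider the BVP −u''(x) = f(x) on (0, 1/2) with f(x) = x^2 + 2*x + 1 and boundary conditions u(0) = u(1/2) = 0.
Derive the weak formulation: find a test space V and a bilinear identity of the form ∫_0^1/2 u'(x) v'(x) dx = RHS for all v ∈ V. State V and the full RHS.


V = H^1_0(0, 1/2) (so v(0) = v(1/2) = 0); weak form: ∫_0^1/2 u'v' dx = ∫_0^1/2 (x^2 + 2*x + 1) v dx for all v ∈ V.

Multiply both sides by a test function v and integrate from 0 to 1/2:
  ∫_0^1/2 −u''(x) v(x) dx = ∫_0^1/2 f(x) v(x) dx.
Integrate the LHS by parts once:
  ∫_0^1/2 −u'' v dx = −[u'(x) v(x)]_0^1/2 + ∫_0^1/2 u'(x) v'(x) dx.
Thus ∫_0^1/2 u'(x) v'(x) dx = ∫_0^1/2 f(x) v(x) dx + [u'(x) v(x)]_0^1/2.
Choose V so that boundary terms are either known or forced to vanish.
u is Dirichlet: u(0) = u(1/2) = 0. Let V = H^1_0(0, 1/2); then v(0) = v(1/2) = 0, and [u' v]_0^1/2 = 0.
Weak formulation: find u (satisfying any essential BC) such that ∫_0^1/2 u'(x) v'(x) dx = ∫_0^1/2 f v dx for all v ∈ V.
Substituting f(x) = x^2 + 2*x + 1, the right-hand side is ∫_0^1/2 (x^2 + 2*x + 1) v dx.


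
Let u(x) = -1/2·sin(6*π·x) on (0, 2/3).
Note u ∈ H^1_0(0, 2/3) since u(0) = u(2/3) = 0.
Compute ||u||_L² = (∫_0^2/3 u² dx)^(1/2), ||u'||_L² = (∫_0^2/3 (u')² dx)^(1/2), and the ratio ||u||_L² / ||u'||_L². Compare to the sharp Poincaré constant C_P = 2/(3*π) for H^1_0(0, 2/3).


||u||_L² / ||u'||_L² = 1/(6*π) < C_P = 2/(3*π).

u(x) = -1/2·sin(6*π·x), so u'(x) = -3*π*cos(6*π*x).
Writing u(x) = A·sin(kπx/L) with A = -1/2 and k = 4, use ∫_0^L sin²(kπx/L) dx = L/2 and ∫_0^L cos²(kπx/L) dx = L/2.
u² = 1/4·sin²(6*π·x) and (u')² = 9*π^2·cos²(6*π·x), and each of sin², cos² integrates to L/2 = 1/3 over (0, 2/3).
∫_0^2/3 u² dx = 1/12, so ||u||_L² = sqrt(3)/6.
∫_0^2/3 (u')² dx = 3*π^2, so ||u'||_L² = sqrt(3)*π.
Ratio ||u||_L² / ||u'||_L² = 1/(6*π).
Sharp Poincaré constant on H^1_0(0, 2/3) is C_P = L/π = 2/(3*π), achieved by sin(3*π/2·x).
This is the k = 4 harmonic; the ratio L/(kπ) is strictly less than C_P = L/π, consistent with the sharp inequality ||u||_L² ≤ C_P ||u'||_L².


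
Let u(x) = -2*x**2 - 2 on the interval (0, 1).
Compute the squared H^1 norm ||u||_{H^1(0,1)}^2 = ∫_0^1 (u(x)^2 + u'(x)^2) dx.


||u||_{H^1}^2 = 64/5

The H^1 norm (squared) on an interval (0, L) is
  ||u||_{H^1}^2 = ∫_0^L u(x)^2 dx + ∫_0^L u'(x)^2 dx.
Compute u'(x) = -4*x.
Then u(x)^2 = 4*x**4 + 8*x**2 + 4 and u'(x)^2 = 16*x**2.
Integrate each monomial from 0 to 1 using ∫_0^1 c·x^n dx = c·1^(n+1)/(n+1):
  ∫_0^1 u(x)^2 dx = ∫_0^1 (4*x^4 + 8*x^2 + 4) dx. Term by term:
    ∫_0^1 4*x^4 dx = 4/5;  ∫_0^1 8*x^2 dx = 8/3;  ∫_0^1 4 dx = 4.
  Sum: 4/5 + 8/3 + 4 = 112/15.
  ∫_0^1 u'(x)^2 dx = ∫_0^1 (16*x^2) dx. Term by term:
    ∫_0^1 16*x^2 dx = 16/3.
Adding: ||u||_{H^1}^2 = 112/15 + 16/3 = 64/5.


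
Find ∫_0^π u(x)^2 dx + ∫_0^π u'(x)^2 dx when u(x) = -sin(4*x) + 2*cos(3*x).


||u||_{H^1(0,π)}^2 = -320/7 + 57*π/2

u'(x) = -6*sin(3*x) - 4*cos(4*x).
Expand u² and (u')² and integrate term by term on (0, π), using: for integers n ≥ 1, ∫_0^π sin²(nx) dx = ∫_0^π cos²(nx) dx = π/2; for n ≠ n', ∫_0^π sin(nx)sin(n'x) dx = ∫_0^π cos(nx)cos(n'x) dx = 0; and by product-to-sum, ∫_0^π sin(nx)cos(n'x) dx = ½∫_0^π [sin((n+n')x) + sin((n−n')x)] dx, which is 0 when n+n' is even and 2n/(n²−n'²) when n+n' is odd (it need not vanish on (0, π)).
  u² squared terms: (-1)²·∫sin(4x)² dx = 1·π/2 = π/2;  (2)²·∫cos(3x)² dx = 4·π/2 = 2*π.
  u² cross terms: 2·(-1)·(2)·∫sin(4x)·cos(3x) dx = -4·(8/7) = -32/7.
  So ∫_0^π u² dx = π/2 + 2*π − 32/7 = -32/7 + 5*π/2.
  (u')² squared terms: (-6)²·∫sin(3x)² dx = 36·π/2 = 18*π;  (-4)²·∫cos(4x)² dx = 16·π/2 = 8*π.
  (u')² cross terms: 2·(-6)·(-4)·∫sin(3x)·cos(4x) dx = 48·(-6/7) = -288/7.
  So ∫_0^π (u')² dx = 18*π + 8*π − 288/7 = -288/7 + 26*π.
||u||_{H^1}^2 = (-32/7 + 5*π/2) + (-288/7 + 26*π) = -320/7 + 57*π/2.


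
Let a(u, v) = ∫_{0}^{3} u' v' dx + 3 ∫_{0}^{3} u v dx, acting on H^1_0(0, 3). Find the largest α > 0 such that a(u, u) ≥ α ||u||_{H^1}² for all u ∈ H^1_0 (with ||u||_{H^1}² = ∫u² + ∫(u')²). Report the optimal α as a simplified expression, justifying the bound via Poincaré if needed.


α = 1

Coercivity of a(·,·) on H^1_0(0, 3) means a(u, u) ≥ α ||u||_{H^1}² for every u ∈ H^1_0.
The interval has length L = 3, and Poincaré/coercivity depend only on L. Here a(u, u) = ∫(u')² + (3)·∫u².
Here c = 3 ≥ 1, so a(u,u) = ∫(u')² + c∫u² ≥ ∫(u')² + ∫u² = ||u||_{H^1}², i.e. α = 1 works. No larger α is possible: a(u,u) ≥ α||u||_{H^1}² means (1−α)∫(u')² ≥ (α−c)∫u², and for the modes u_n = sin(nπ(x−x₀)/L) (x₀ the left endpoint) one has ∫u_n²/∫(u_n')² = (L/(nπ))² → 0, so a(u_n,u_n)/||u_n||_{H^1}² → 1. Hence the optimal constant is α = 1.
Therefore α = 1.


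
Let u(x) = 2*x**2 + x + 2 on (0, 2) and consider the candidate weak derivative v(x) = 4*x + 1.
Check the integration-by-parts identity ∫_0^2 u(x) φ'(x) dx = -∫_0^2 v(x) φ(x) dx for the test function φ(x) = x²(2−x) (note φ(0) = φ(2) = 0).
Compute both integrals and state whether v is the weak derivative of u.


LHS = -116/15, RHS = -116/15. Yes, v = u' weakly.

u(x) = 2*x**2 + x + 2, classical derivative u'(x) = 4*x + 1.
φ(x) = x²(2−x), so φ'(x) = x*(4 - 3*x).
Note φ(0) = φ(2) = 0, so the boundary term u·φ vanishes.
LHS = ∫_0^2 u(x) φ'(x) dx = ∫_0^2 (-6*x^4 + 5*x^3 - 2*x^2 + 8*x) dx. Term by term:
  ∫_0^2 -6*x^4 dx = -192/5;  ∫_0^2 5*x^3 dx = 20;  ∫_0^2 -2*x^2 dx = -16/3;
  ∫_0^2 8*x dx = 16.
Sum: -192/5 + 20 − 16/3 + 16 = -116/15.
So LHS = -116/15.
∫_0^2 v(x) φ(x) dx = ∫_0^2 (-4*x^4 + 7*x^3 + 2*x^2) dx. Term by term:
  ∫_0^2 -4*x^4 dx = -128/5;  ∫_0^2 7*x^3 dx = 28;  ∫_0^2 2*x^2 dx = 16/3.
Sum: -128/5 + 28 + 16/3 = 116/15.
So RHS = -∫_0^2 v(x) φ(x) dx = -116/15.
LHS = RHS, so the identity holds for this test φ.
Moreover u is smooth here and v(x) = u'(x) = 4*x + 1 pointwise, so the identity holds for every test function. Hence v is the weak derivative of u.


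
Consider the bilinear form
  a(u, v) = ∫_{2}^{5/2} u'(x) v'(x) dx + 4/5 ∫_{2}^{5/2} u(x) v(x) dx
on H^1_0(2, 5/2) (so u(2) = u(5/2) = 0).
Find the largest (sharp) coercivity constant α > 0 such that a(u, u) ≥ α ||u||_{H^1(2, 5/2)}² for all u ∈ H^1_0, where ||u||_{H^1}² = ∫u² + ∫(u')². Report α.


α = 4*(1 + 5*π^2)/(5*(1 + 4*π^2))

Coercivity of a(·,·) on H^1_0(2, 5/2) means a(u, u) ≥ α ||u||_{H^1}² for every u ∈ H^1_0.
The interval has length L = 1/2, and Poincaré/coercivity depend only on L. Here a(u, u) = ∫(u')² + (4/5)·∫u².
Here 0 < c = 4/5 < 1. The condition a(u,u) ≥ α||u||_{H^1}² reads (1−α)∫(u')² ≥ (α−c)∫u². Any admissible α is ≤ 1 (rapidly oscillating u have ∫u²/∫(u')² → 0), and α = 1 would force 0 ≥ (1−c)∫u², impossible since c < 1; so 1−α > 0. By the sharp Poincaré inequality on H^1_0 of an interval of length L, ∫(u')² ≥ (π/L)²∫u² with equality for the first sine mode sin(π(x−x₀)/L) (x₀ the left endpoint), so the inequality holds for all u iff (1−α)(π/L)² ≥ α − c, i.e. α ≤ ((π/L)² + c)/((π/L)² + 1) = (1 + c(L/π)²)/(1 + (L/π)²). With (π/L)² = 4*π^2 and c = 4/5, the largest admissible constant is α = ((π/L)² + c)/((π/L)² + 1).
Simplifying, α = 4*(1 + 5*π^2)/(5*(1 + 4*π^2)).


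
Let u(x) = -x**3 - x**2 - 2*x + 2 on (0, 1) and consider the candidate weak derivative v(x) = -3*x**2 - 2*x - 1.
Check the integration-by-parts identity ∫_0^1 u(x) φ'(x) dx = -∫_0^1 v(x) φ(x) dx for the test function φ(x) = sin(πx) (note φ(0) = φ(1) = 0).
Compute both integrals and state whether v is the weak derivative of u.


LHS = -12/π^3 + 9/π, RHS = -12/π^3 + 7/π. No, v is not the weak derivative of u.

u(x) = -x**3 - x**2 - 2*x + 2, classical derivative u'(x) = -3*x**2 - 2*x - 2.
φ(x) = sin(πx), so φ'(x) = π*cos(π*x).
Note φ(0) = φ(1) = 0, so the boundary term u·φ vanishes.
LHS = ∫_0^1 u(x) φ'(x) dx = ∫_0^1 (-π*x^3*cos(π*x) - π*x^2*cos(π*x) - 2*π*x*cos(π*x) + 2*π*cos(π*x)) dx. Term by term:
  ∫_0^1 2*π*cos(π*x) dx = 0;  ∫_0^1 -π*x^2*cos(π*x) dx = 2/π;  ∫_0^1 -π*x^3*cos(π*x) dx = -12/π^3 + 3/π;
  ∫_0^1 -2*π*x*cos(π*x) dx = 4/π.
Sum: 0 + 2/π + -12/π^3 + 3/π + 4/π = -12/π^3 + 9/π.
So LHS = -12/π^3 + 9/π.
∫_0^1 v(x) φ(x) dx = ∫_0^1 (-3*x^2*sin(π*x) - 2*x*sin(π*x) - sin(π*x)) dx. Term by term:
  ∫_0^1 -sin(π*x) dx = -2/π;  ∫_0^1 -3*x^2*sin(π*x) dx = -3/π + 12/π^3;  ∫_0^1 -2*x*sin(π*x) dx = -2/π.
Sum: -2/π + -3/π + 12/π^3 − 2/π = -7/π + 12/π^3.
So RHS = -∫_0^1 v(x) φ(x) dx = -12/π^3 + 7/π.
LHS − RHS = 2/π ≠ 0, so the identity fails.
(For a valid weak derivative the identity must hold for EVERY test function, in particular this one. The failure shows v is NOT the weak derivative of u.)
Correct weak derivative would be u'(x) = -3*x**2 - 2*x - 2.


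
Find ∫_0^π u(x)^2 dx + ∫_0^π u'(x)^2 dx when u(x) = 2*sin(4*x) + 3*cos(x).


||u||_{H^1(0,π)}^2 = 64/5 + 43*π

u'(x) = -3*sin(x) + 8*cos(4*x).
Expand u² and (u')² and integrate term by term on (0, π), using: for integers n ≥ 1, ∫_0^π sin²(nx) dx = ∫_0^π cos²(nx) dx = π/2; for n ≠ n', ∫_0^π sin(nx)sin(n'x) dx = ∫_0^π cos(nx)cos(n'x) dx = 0; and by product-to-sum, ∫_0^π sin(nx)cos(n'x) dx = ½∫_0^π [sin((n+n')x) + sin((n−n')x)] dx, which is 0 when n+n' is even and 2n/(n²−n'²) when n+n' is odd (it need not vanish on (0, π)).
  u² squared terms: (2)²·∫sin(4x)² dx = 4·π/2 = 2*π;  (3)²·∫cos(x)² dx = 9·π/2 = 9*π/2.
  u² cross terms: 2·(2)·(3)·∫sin(4x)·cos(x) dx = 12·(8/15) = 32/5.
  So ∫_0^π u² dx = 2*π + 9*π/2 + 32/5 = 32/5 + 13*π/2.
  (u')² squared terms: (-3)²·∫sin(x)² dx = 9·π/2 = 9*π/2;  (8)²·∫cos(4x)² dx = 64·π/2 = 32*π.
  (u')² cross terms: 2·(-3)·(8)·∫sin(x)·cos(4x) dx = -48·(-2/15) = 32/5.
  So ∫_0^π (u')² dx = 9*π/2 + 32*π + 32/5 = 32/5 + 73*π/2.
||u||_{H^1}^2 = (32/5 + 13*π/2) + (32/5 + 73*π/2) = 64/5 + 43*π.


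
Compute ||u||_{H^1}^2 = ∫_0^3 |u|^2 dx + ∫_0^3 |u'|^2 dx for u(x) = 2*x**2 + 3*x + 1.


||u||_{H^1}^2 = 4317/5

The H^1 norm (squared) on an interval (0, L) is
  ||u||_{H^1}^2 = ∫_0^L u(x)^2 dx + ∫_0^L u'(x)^2 dx.
Compute u'(x) = 4*x + 3.
Then u(x)^2 = 4*x**4 + 12*x**3 + 13*x**2 + 6*x + 1 and u'(x)^2 = 16*x**2 + 24*x + 9.
Integrate each monomial from 0 to 3 using ∫_0^3 c·x^n dx = c·3^(n+1)/(n+1):
  ∫_0^3 u(x)^2 dx = ∫_0^3 (4*x^4 + 12*x^3 + 13*x^2 + 6*x + 1) dx. Term by term:
    ∫_0^3 4*x^4 dx = 972/5;  ∫_0^3 12*x^3 dx = 243;  ∫_0^3 13*x^2 dx = 117;
    ∫_0^3 6*x dx = 27;  ∫_0^3 1 dx = 3.
  Sum: 972/5 + 243 + 117 + 27 + 3 = 2922/5.
  ∫_0^3 u'(x)^2 dx = ∫_0^3 (16*x^2 + 24*x + 9) dx. Term by term:
    ∫_0^3 16*x^2 dx = 144;  ∫_0^3 24*x dx = 108;  ∫_0^3 9 dx = 27.
  Sum: 144 + 108 + 27 = 279.
Adding: ||u||_{H^1}^2 = 2922/5 + 279 = 4317/5.


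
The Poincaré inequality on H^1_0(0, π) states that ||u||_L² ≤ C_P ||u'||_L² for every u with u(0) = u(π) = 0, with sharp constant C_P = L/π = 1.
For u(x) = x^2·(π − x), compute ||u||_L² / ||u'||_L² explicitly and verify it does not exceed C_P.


||u||_L² / ||u'||_L² = sqrt(14)*π/14 < C_P = 1.

u(x) = x^2·(π − x), so u'(x) = x*(-3*x + 2*π).
u(x) = x^2·(π − x) vanishes at x = 0 and x = π, so u ∈ H^1_0(0, π). Differentiate via the product rule and integrate the resulting polynomials term by term.
  ∫_0^π u² dx = ∫_0^π (x^6 - 2*π*x^5 + π^2*x^4) dx. Term by term:
    ∫_0^π x^6 dx = π^7/7;  ∫_0^π -2*π*x^5 dx = -π^7/3;  ∫_0^π π^2*x^4 dx = π^7/5.
  Sum: π^7/7 − π^7/3 + π^7/5 = π^7/105.
  ∫_0^π (u')² dx = ∫_0^π (9*x^4 - 12*π*x^3 + 4*π^2*x^2) dx. Term by term:
    ∫_0^π 9*x^4 dx = 9*π^5/5;  ∫_0^π -12*π*x^3 dx = -3*π^5;  ∫_0^π 4*π^2*x^2 dx = 4*π^5/3.
  Sum: 9*π^5/5 − 3*π^5 + 4*π^5/3 = 2*π^5/15.
∫_0^π u² dx = π^7/105, so ||u||_L² = sqrt(105)*π^(7/2)/105.
∫_0^π (u')² dx = 2*π^5/15, so ||u'||_L² = sqrt(30)*π^(5/2)/15.
Ratio ||u||_L² / ||u'||_L² = sqrt(14)*π/14.
Sharp Poincaré constant on H^1_0(0, π) is C_P = L/π = 1, achieved by sin(x).
A polynomial bump cannot attain the sharp Poincaré constant (only the first sine eigenfunction does), so the ratio is strictly less than C_P, consistent with ||u||_L² ≤ C_P ||u'||_L².


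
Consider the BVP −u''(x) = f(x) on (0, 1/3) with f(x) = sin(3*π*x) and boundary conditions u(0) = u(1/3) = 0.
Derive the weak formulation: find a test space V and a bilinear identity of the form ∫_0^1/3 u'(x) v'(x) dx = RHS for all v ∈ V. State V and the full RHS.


V = H^1_0(0, 1/3) (so v(0) = v(1/3) = 0); weak form: ∫_0^1/3 u'v' dx = ∫_0^1/3 (sin(3*π*x)) v dx for all v ∈ V.

Multiply both sides by a test function v and integrate from 0 to 1/3:
  ∫_0^1/3 −u''(x) v(x) dx = ∫_0^1/3 f(x) v(x) dx.
Integrate the LHS by parts once:
  ∫_0^1/3 −u'' v dx = −[u'(x) v(x)]_0^1/3 + ∫_0^1/3 u'(x) v'(x) dx.
Thus ∫_0^1/3 u'(x) v'(x) dx = ∫_0^1/3 f(x) v(x) dx + [u'(x) v(x)]_0^1/3.
Choose V so that boundary terms are either known or forced to vanish.
u is Dirichlet: u(0) = u(1/3) = 0. Let V = H^1_0(0, 1/3); then v(0) = v(1/3) = 0, and [u' v]_0^1/3 = 0.
Weak formulation: find u (satisfying any essential BC) such that ∫_0^1/3 u'(x) v'(x) dx = ∫_0^1/3 f v dx for all v ∈ V.
Substituting f(x) = sin(3*π*x), the right-hand side is ∫_0^1/3 (sin(3*π*x)) v dx.


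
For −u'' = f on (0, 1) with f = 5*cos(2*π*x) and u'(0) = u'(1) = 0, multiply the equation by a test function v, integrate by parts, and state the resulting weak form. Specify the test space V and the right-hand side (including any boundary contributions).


V = H^1(0, 1) (no boundary constraint on v; u is determined up to an additive constant); weak form: ∫_0^1 u'v' dx = ∫_0^1 (5*cos(2*π*x)) v dx for all v ∈ V.

Multiply both sides by a test function v and integrate from 0 to 1:
  ∫_0^1 −u''(x) v(x) dx = ∫_0^1 f(x) v(x) dx.
Integrate the LHS by parts once:
  ∫_0^1 −u'' v dx = −[u'(x) v(x)]_0^1 + ∫_0^1 u'(x) v'(x) dx.
Thus ∫_0^1 u'(x) v'(x) dx = ∫_0^1 f(x) v(x) dx + [u'(x) v(x)]_0^1.
Choose V so that boundary terms are either known or forced to vanish.
u has homogeneous Neumann: u'(0) = u'(1) = 0. So [u' v]_0^1 = 0·v(1) − 0·v(0) = 0 for any v; take V = H^1(0, 1).
Weak formulation: find u (satisfying any essential BC) such that ∫_0^1 u'(x) v'(x) dx = ∫_0^1 f v dx for all v ∈ V (homogeneous Neumann, so boundary terms vanish).
Substituting f(x) = 5*cos(2*π*x), the right-hand side is ∫_0^1 (5*cos(2*π*x)) v dx.
Compatibility check (pure Neumann): taking v ≡ 1 ∈ V gives 0 = ∫_0^1 f dx + (0) − (0), i.e. ∫_0^1 f dx must equal u'(0) − u'(1) = 0. Indeed ∫_0^1 (5*cos(2*π*x)) dx = 0, so the data are compatible. The solution is then unique only up to an additive constant (fix it e.g. by requiring ∫_0^1 u dx = 0).


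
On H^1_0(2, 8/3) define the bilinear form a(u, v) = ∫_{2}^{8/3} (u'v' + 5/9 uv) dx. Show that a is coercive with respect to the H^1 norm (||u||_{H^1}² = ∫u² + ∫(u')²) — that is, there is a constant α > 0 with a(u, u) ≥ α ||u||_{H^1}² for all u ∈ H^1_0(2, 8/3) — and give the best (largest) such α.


α = (20 + 81*π^2)/(9*(4 + 9*π^2))

Coercivity of a(·,·) on H^1_0(2, 8/3) means a(u, u) ≥ α ||u||_{H^1}² for every u ∈ H^1_0.
The interval has length L = 2/3, and Poincaré/coercivity depend only on L. Here a(u, u) = ∫(u')² + (5/9)·∫u².
Here 0 < c = 5/9 < 1. The condition a(u,u) ≥ α||u||_{H^1}² reads (1−α)∫(u')² ≥ (α−c)∫u². Any admissible α is ≤ 1 (rapidly oscillating u have ∫u²/∫(u')² → 0), and α = 1 would force 0 ≥ (1−c)∫u², impossible since c < 1; so 1−α > 0. By the sharp Poincaré inequality on H^1_0 of an interval of length L, ∫(u')² ≥ (π/L)²∫u² with equality for the first sine mode sin(π(x−x₀)/L) (x₀ the left endpoint), so the inequality holds for all u iff (1−α)(π/L)² ≥ α − c, i.e. α ≤ ((π/L)² + c)/((π/L)² + 1) = (1 + c(L/π)²)/(1 + (L/π)²). With (π/L)² = 9*π^2/4 and c = 5/9, the largest admissible constant is α = ((π/L)² + c)/((π/L)² + 1).
Simplifying, α = (20 + 81*π^2)/(9*(4 + 9*π^2)).


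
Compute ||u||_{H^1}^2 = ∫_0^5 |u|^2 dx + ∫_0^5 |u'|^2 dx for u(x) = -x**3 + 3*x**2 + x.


||u||_{H^1}^2 = 96385/42

The H^1 norm (squared) on an interval (0, L) is
  ||u||_{H^1}^2 = ∫_0^L u(x)^2 dx + ∫_0^L u'(x)^2 dx.
Compute u'(x) = -3*x**2 + 6*x + 1.
Then u(x)^2 = x**6 - 6*x**5 + 7*x**4 + 6*x**3 + x**2 and u'(x)^2 = 9*x**4 - 36*x**3 + 30*x**2 + 12*x + 1.
Integrate each monomial from 0 to 5 using ∫_0^5 c·x^n dx = c·5^(n+1)/(n+1):
  ∫_0^5 u(x)^2 dx = ∫_0^5 (x^6 - 6*x^5 + 7*x^4 + 6*x^3 + x^2) dx. Term by term:
    ∫_0^5 x^6 dx = 78125/7;  ∫_0^5 -6*x^5 dx = -15625;  ∫_0^5 7*x^4 dx = 4375;
    ∫_0^5 6*x^3 dx = 1875/2;  ∫_0^5 x^2 dx = 125/3.
  Sum: 78125/7 − 15625 + 4375 + 1875/2 + 125/3 = 37375/42.
  ∫_0^5 u'(x)^2 dx = ∫_0^5 (9*x^4 - 36*x^3 + 30*x^2 + 12*x + 1) dx. Term by term:
    ∫_0^5 9*x^4 dx = 5625;  ∫_0^5 -36*x^3 dx = -5625;  ∫_0^5 30*x^2 dx = 1250;
    ∫_0^5 12*x dx = 150;  ∫_0^5 1 dx = 5.
  Sum: 5625 − 5625 + 1250 + 150 + 5 = 1405.
Adding: ||u||_{H^1}^2 = 37375/42 + 1405 = 96385/42.


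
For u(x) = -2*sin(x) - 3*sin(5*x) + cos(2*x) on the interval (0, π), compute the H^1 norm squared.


||u||_{H^1(0,π)}^2 = -20/21 + 247*π/2

u'(x) = -2*sin(2*x) - 2*cos(x) - 15*cos(5*x).
Expand u² and (u')² and integrate term by term on (0, π), using: for integers n ≥ 1, ∫_0^π sin²(nx) dx = ∫_0^π cos²(nx) dx = π/2; for n ≠ n', ∫_0^π sin(nx)sin(n'x) dx = ∫_0^π cos(nx)cos(n'x) dx = 0; and by product-to-sum, ∫_0^π sin(nx)cos(n'x) dx = ½∫_0^π [sin((n+n')x) + sin((n−n')x)] dx, which is 0 when n+n' is even and 2n/(n²−n'²) when n+n' is odd (it need not vanish on (0, π)).
  u² squared terms: (-3)²·∫sin(5x)² dx = 9·π/2 = 9*π/2;  (-2)²·∫sin(x)² dx = 4·π/2 = 2*π;  (1)²·∫cos(2x)² dx = 1·π/2 = π/2.
  u² cross terms: 2·(-3)·(-2)·∫sin(5x)·sin(x) dx = 12·(0) = 0;  2·(-3)·(1)·∫sin(5x)·cos(2x) dx = -6·(10/21) = -20/7;  2·(-2)·(1)·∫sin(x)·cos(2x) dx = -4·(-2/3) = 8/3.
  So ∫_0^π u² dx = 9*π/2 + 2*π + π/2 + 0 − 20/7 + 8/3 = -4/21 + 7*π.
  (u')² squared terms: (-15)²·∫cos(5x)² dx = 225·π/2 = 225*π/2;  (-2)²·∫cos(x)² dx = 4·π/2 = 2*π;  (-2)²·∫sin(2x)² dx = 4·π/2 = 2*π.
  (u')² cross terms: 2·(-15)·(-2)·∫cos(5x)·cos(x) dx = 60·(0) = 0;  2·(-15)·(-2)·∫cos(5x)·sin(2x) dx = 60·(-4/21) = -80/7;  2·(-2)·(-2)·∫cos(x)·sin(2x) dx = 8·(4/3) = 32/3.
  So ∫_0^π (u')² dx = 225*π/2 + 2*π + 2*π + 0 − 80/7 + 32/3 = -16/21 + 233*π/2.
||u||_{H^1}^2 = (-4/21 + 7*π) + (-16/21 + 233*π/2) = -20/21 + 247*π/2.


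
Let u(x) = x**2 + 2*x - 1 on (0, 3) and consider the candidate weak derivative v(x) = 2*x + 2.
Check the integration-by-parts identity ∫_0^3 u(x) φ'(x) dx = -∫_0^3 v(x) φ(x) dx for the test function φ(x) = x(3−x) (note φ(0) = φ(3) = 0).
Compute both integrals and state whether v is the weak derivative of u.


LHS = -45/2, RHS = -45/2. Yes, v = u' weakly.

u(x) = x**2 + 2*x - 1, classical derivative u'(x) = 2*x + 2.
φ(x) = x(3−x), so φ'(x) = 3 - 2*x.
Note φ(0) = φ(3) = 0, so the boundary term u·φ vanishes.
LHS = ∫_0^3 u(x) φ'(x) dx = ∫_0^3 (-2*x^3 - x^2 + 8*x - 3) dx. Term by term:
  ∫_0^3 -2*x^3 dx = -81/2;  ∫_0^3 -x^2 dx = -9;  ∫_0^3 8*x dx = 36;
  ∫_0^3 -3 dx = -9.
Sum: -81/2 − 9 + 36 − 9 = -45/2.
So LHS = -45/2.
∫_0^3 v(x) φ(x) dx = ∫_0^3 (-2*x^3 + 4*x^2 + 6*x) dx. Term by term:
  ∫_0^3 -2*x^3 dx = -81/2;  ∫_0^3 4*x^2 dx = 36;  ∫_0^3 6*x dx = 27.
Sum: -81/2 + 36 + 27 = 45/2.
So RHS = -∫_0^3 v(x) φ(x) dx = -45/2.
LHS = RHS, so the identity holds for this test φ.
Moreover u is smooth here and v(x) = u'(x) = 2*x + 2 pointwise, so the identity holds for every test function. Hence v is the weak derivative of u.


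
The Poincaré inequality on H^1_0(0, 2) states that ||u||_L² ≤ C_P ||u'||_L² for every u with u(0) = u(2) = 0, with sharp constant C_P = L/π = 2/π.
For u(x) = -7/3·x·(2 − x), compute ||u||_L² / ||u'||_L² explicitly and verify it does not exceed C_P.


||u||_L² / ||u'||_L² = sqrt(10)/5 < C_P = 2/π.

u(x) = -7/3·x·(2 − x), so u'(x) = 14*x/3 - 14/3.
u(x) = -7/3·x·(2 − x) vanishes at x = 0 and x = 2, so u ∈ H^1_0(0, 2). Differentiate via the product rule and integrate the resulting polynomials term by term.
  ∫_0^2 u² dx = ∫_0^2 (49*x^4/9 - 196*x^3/9 + 196*x^2/9) dx. Term by term:
    ∫_0^2 49*x^4/9 dx = 1568/45;  ∫_0^2 -196*x^3/9 dx = -784/9;  ∫_0^2 196*x^2/9 dx = 1568/27.
  Sum: 1568/45 − 784/9 + 1568/27 = 784/135.
  ∫_0^2 (u')² dx = ∫_0^2 (196*x^2/9 - 392*x/9 + 196/9) dx. Term by term:
    ∫_0^2 196*x^2/9 dx = 1568/27;  ∫_0^2 -392*x/9 dx = -784/9;  ∫_0^2 196/9 dx = 392/9.
  Sum: 1568/27 − 784/9 + 392/9 = 392/27.
∫_0^2 u² dx = 784/135, so ||u||_L² = 28*sqrt(15)/45.
∫_0^2 (u')² dx = 392/27, so ||u'||_L² = 14*sqrt(6)/9.
Ratio ||u||_L² / ||u'||_L² = sqrt(10)/5.
Sharp Poincaré constant on H^1_0(0, 2) is C_P = L/π = 2/π, achieved by sin(π/2·x).
A polynomial bump cannot attain the sharp Poincaré constant (only the first sine eigenfunction does), so the ratio is strictly less than C_P, consistent with ||u||_L² ≤ C_P ||u'||_L².


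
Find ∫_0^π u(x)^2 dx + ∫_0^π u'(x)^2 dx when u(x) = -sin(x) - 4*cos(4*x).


||u||_{H^1(0,π)}^2 = -272/15 + 137*π

u'(x) = 16*sin(4*x) - cos(x).
Expand u² and (u')² and integrate term by term on (0, π), using: for integers n ≥ 1, ∫_0^π sin²(nx) dx = ∫_0^π cos²(nx) dx = π/2; for n ≠ n', ∫_0^π sin(nx)sin(n'x) dx = ∫_0^π cos(nx)cos(n'x) dx = 0; and by product-to-sum, ∫_0^π sin(nx)cos(n'x) dx = ½∫_0^π [sin((n+n')x) + sin((n−n')x)] dx, which is 0 when n+n' is even and 2n/(n²−n'²) when n+n' is odd (it need not vanish on (0, π)).
  u² squared terms: (-1)²·∫sin(x)² dx = 1·π/2 = π/2;  (-4)²·∫cos(4x)² dx = 16·π/2 = 8*π.
  u² cross terms: 2·(-1)·(-4)·∫sin(x)·cos(4x) dx = 8·(-2/15) = -16/15.
  So ∫_0^π u² dx = π/2 + 8*π − 16/15 = -16/15 + 17*π/2.
  (u')² squared terms: (-1)²·∫cos(x)² dx = 1·π/2 = π/2;  (16)²·∫sin(4x)² dx = 256·π/2 = 128*π.
  (u')² cross terms: 2·(-1)·(16)·∫cos(x)·sin(4x) dx = -32·(8/15) = -256/15.
  So ∫_0^π (u')² dx = π/2 + 128*π − 256/15 = -256/15 + 257*π/2.
||u||_{H^1}^2 = (-16/15 + 17*π/2) + (-256/15 + 257*π/2) = -272/15 + 137*π.


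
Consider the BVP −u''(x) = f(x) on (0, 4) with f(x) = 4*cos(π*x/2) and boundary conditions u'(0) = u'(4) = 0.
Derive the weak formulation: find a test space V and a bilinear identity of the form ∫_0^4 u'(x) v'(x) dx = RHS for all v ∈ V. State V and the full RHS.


V = H^1(0, 4) (no boundary constraint on v; u is determined up to an additive constant); weak form: ∫_0^4 u'v' dx = ∫_0^4 (4*cos(π*x/2)) v dx for all v ∈ V.

Multiply both sides by a test function v and integrate from 0 to 4:
  ∫_0^4 −u''(x) v(x) dx = ∫_0^4 f(x) v(x) dx.
Integrate the LHS by parts once:
  ∫_0^4 −u'' v dx = −[u'(x) v(x)]_0^4 + ∫_0^4 u'(x) v'(x) dx.
Thus ∫_0^4 u'(x) v'(x) dx = ∫_0^4 f(x) v(x) dx + [u'(x) v(x)]_0^4.
Choose V so that boundary terms are either known or forced to vanish.
u has homogeneous Neumann: u'(0) = u'(4) = 0. So [u' v]_0^4 = 0·v(4) − 0·v(0) = 0 for any v; take V = H^1(0, 4).
Weak formulation: find u (satisfying any essential BC) such that ∫_0^4 u'(x) v'(x) dx = ∫_0^4 f v dx for all v ∈ V (homogeneous Neumann, so boundary terms vanish).
Substituting f(x) = 4*cos(π*x/2), the right-hand side is ∫_0^4 (4*cos(π*x/2)) v dx.
Compatibility check (pure Neumann): taking v ≡ 1 ∈ V gives 0 = ∫_0^4 f dx + (0) − (0), i.e. ∫_0^4 f dx must equal u'(0) − u'(4) = 0. Indeed ∫_0^4 (4*cos(π*x/2)) dx = 0, so the data are compatible. The solution is then unique only up to an additive constant (fix it e.g. by requiring ∫_0^4 u dx = 0).


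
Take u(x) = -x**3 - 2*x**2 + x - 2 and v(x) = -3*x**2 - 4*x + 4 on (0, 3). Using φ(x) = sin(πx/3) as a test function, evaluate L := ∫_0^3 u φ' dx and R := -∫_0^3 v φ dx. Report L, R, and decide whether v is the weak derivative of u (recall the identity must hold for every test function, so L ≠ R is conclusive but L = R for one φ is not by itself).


LHS = -324/π^3 + 111/π, RHS = -324/π^3 + 93/π. No, v is not the weak derivative of u.

u(x) = -x**3 - 2*x**2 + x - 2, classical derivative u'(x) = -3*x**2 - 4*x + 1.
φ(x) = sin(πx/3), so φ'(x) = π*cos(π*x/3)/3.
Note φ(0) = φ(3) = 0, so the boundary term u·φ vanishes.
LHS = ∫_0^3 u(x) φ'(x) dx = ∫_0^3 (-π*x^3*cos(π*x/3)/3 - 2*π*x^2*cos(π*x/3)/3 + π*x*cos(π*x/3)/3 - 2*π*cos(π*x/3)/3) dx. Term by term:
  ∫_0^3 -2*π*cos(π*x/3)/3 dx = 0;  ∫_0^3 -2*π*x^2*cos(π*x/3)/3 dx = 36/π;  ∫_0^3 -π*x^3*cos(π*x/3)/3 dx = -324/π^3 + 81/π;
  ∫_0^3 π*x*cos(π*x/3)/3 dx = -6/π.
Sum: 0 + 36/π + -324/π^3 + 81/π − 6/π = -324/π^3 + 111/π.
So LHS = -324/π^3 + 111/π.
∫_0^3 v(x) φ(x) dx = ∫_0^3 (-3*x^2*sin(π*x/3) - 4*x*sin(π*x/3) + 4*sin(π*x/3)) dx. Term by term:
  ∫_0^3 4*sin(π*x/3) dx = 24/π;  ∫_0^3 -4*x*sin(π*x/3) dx = -36/π;  ∫_0^3 -3*x^2*sin(π*x/3) dx = -81/π + 324/π^3.
Sum: 24/π − 36/π + -81/π + 324/π^3 = -93/π + 324/π^3.
So RHS = -∫_0^3 v(x) φ(x) dx = -324/π^3 + 93/π.
LHS − RHS = 18/π ≠ 0, so the identity fails.
(For a valid weak derivative the identity must hold for EVERY test function, in particular this one. The failure shows v is NOT the weak derivative of u.)
Correct weak derivative would be u'(x) = -3*x**2 - 4*x + 1.


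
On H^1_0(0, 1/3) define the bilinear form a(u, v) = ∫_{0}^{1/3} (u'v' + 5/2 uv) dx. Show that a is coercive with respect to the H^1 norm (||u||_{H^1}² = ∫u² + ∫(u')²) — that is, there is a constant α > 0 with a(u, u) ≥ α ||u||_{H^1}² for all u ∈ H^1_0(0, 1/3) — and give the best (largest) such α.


α = 1

Coercivity of a(·,·) on H^1_0(0, 1/3) means a(u, u) ≥ α ||u||_{H^1}² for every u ∈ H^1_0.
The interval has length L = 1/3, and Poincaré/coercivity depend only on L. Here a(u, u) = ∫(u')² + (5/2)·∫u².
Here c = 5/2 ≥ 1, so a(u,u) = ∫(u')² + c∫u² ≥ ∫(u')² + ∫u² = ||u||_{H^1}², i.e. α = 1 works. No larger α is possible: a(u,u) ≥ α||u||_{H^1}² means (1−α)∫(u')² ≥ (α−c)∫u², and for the modes u_n = sin(nπ(x−x₀)/L) (x₀ the left endpoint) one has ∫u_n²/∫(u_n')² = (L/(nπ))² → 0, so a(u_n,u_n)/||u_n||_{H^1}² → 1. Hence the optimal constant is α = 1.
Therefore α = 1.


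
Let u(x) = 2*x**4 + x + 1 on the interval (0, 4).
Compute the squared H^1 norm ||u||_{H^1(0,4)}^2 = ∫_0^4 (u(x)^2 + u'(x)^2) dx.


||u||_{H^1}^2 = 85341128/315

The H^1 norm (squared) on an interval (0, L) is
  ||u||_{H^1}^2 = ∫_0^L u(x)^2 dx + ∫_0^L u'(x)^2 dx.
Compute u'(x) = 8*x**3 + 1.
Then u(x)^2 = 4*x**8 + 4*x**5 + 4*x**4 + x**2 + 2*x + 1 and u'(x)^2 = 64*x**6 + 16*x**3 + 1.
Integrate each monomial from 0 to 4 using ∫_0^4 c·x^n dx = c·4^(n+1)/(n+1):
  ∫_0^4 u(x)^2 dx = ∫_0^4 (4*x^8 + 4*x^5 + 4*x^4 + x^2 + 2*x + 1) dx. Term by term:
    ∫_0^4 4*x^8 dx = 1048576/9;  ∫_0^4 4*x^5 dx = 8192/3;  ∫_0^4 4*x^4 dx = 4096/5;
    ∫_0^4 x^2 dx = 64/3;  ∫_0^4 2*x dx = 16;  ∫_0^4 1 dx = 4.
  Sum: 1048576/9 + 8192/3 + 4096/5 + 64/3 + 16 + 4 = 5404484/45.
  ∫_0^4 u'(x)^2 dx = ∫_0^4 (64*x^6 + 16*x^3 + 1) dx. Term by term:
    ∫_0^4 64*x^6 dx = 1048576/7;  ∫_0^4 16*x^3 dx = 1024;  ∫_0^4 1 dx = 4.
  Sum: 1048576/7 + 1024 + 4 = 1055772/7.
Adding: ||u||_{H^1}^2 = 5404484/45 + 1055772/7 = 85341128/315.


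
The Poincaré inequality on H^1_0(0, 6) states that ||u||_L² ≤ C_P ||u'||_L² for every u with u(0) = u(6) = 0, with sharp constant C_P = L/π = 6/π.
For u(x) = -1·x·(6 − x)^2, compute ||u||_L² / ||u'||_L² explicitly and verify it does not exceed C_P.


||u||_L² / ||u'||_L² = 3*sqrt(14)/7 < C_P = 6/π.

u(x) = -1·x·(6 − x)^2, so u'(x) = 3*(2 - x)*(x - 6).
u(x) = -1·x·(6 − x)^2 vanishes at x = 0 and x = 6, so u ∈ H^1_0(0, 6). Differentiate via the product rule and integrate the resulting polynomials term by term.
  ∫_0^6 u² dx = ∫_0^6 (x^6 - 24*x^5 + 216*x^4 - 864*x^3 + 1296*x^2) dx. Term by term:
    ∫_0^6 x^6 dx = 279936/7;  ∫_0^6 -24*x^5 dx = -186624;  ∫_0^6 216*x^4 dx = 1679616/5;
    ∫_0^6 -864*x^3 dx = -279936;  ∫_0^6 1296*x^2 dx = 93312.
  Sum: 279936/7 − 186624 + 1679616/5 − 279936 + 93312 = 93312/35.
  ∫_0^6 (u')² dx = ∫_0^6 (9*x^4 - 144*x^3 + 792*x^2 - 1728*x + 1296) dx. Term by term:
    ∫_0^6 9*x^4 dx = 69984/5;  ∫_0^6 -144*x^3 dx = -46656;  ∫_0^6 792*x^2 dx = 57024;
    ∫_0^6 -1728*x dx = -31104;  ∫_0^6 1296 dx = 7776.
  Sum: 69984/5 − 46656 + 57024 − 31104 + 7776 = 5184/5.
∫_0^6 u² dx = 93312/35, so ||u||_L² = 216*sqrt(70)/35.
∫_0^6 (u')² dx = 5184/5, so ||u'||_L² = 72*sqrt(5)/5.
Ratio ||u||_L² / ||u'||_L² = 3*sqrt(14)/7.
Sharp Poincaré constant on H^1_0(0, 6) is C_P = L/π = 6/π, achieved by sin(π/6·x).
A polynomial bump cannot attain the sharp Poincaré constant (only the first sine eigenfunction does), so the ratio is strictly less than C_P, consistent with ||u||_L² ≤ C_P ||u'||_L².


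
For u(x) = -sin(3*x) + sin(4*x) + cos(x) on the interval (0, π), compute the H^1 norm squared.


||u||_{H^1(0,π)}^2 = 32/15 + 29*π/2

u'(x) = -sin(x) - 3*cos(3*x) + 4*cos(4*x).
Expand u² and (u')² and integrate term by term on (0, π), using: for integers n ≥ 1, ∫_0^π sin²(nx) dx = ∫_0^π cos²(nx) dx = π/2; for n ≠ n', ∫_0^π sin(nx)sin(n'x) dx = ∫_0^π cos(nx)cos(n'x) dx = 0; and by product-to-sum, ∫_0^π sin(nx)cos(n'x) dx = ½∫_0^π [sin((n+n')x) + sin((n−n')x)] dx, which is 0 when n+n' is even and 2n/(n²−n'²) when n+n' is odd (it need not vanish on (0, π)).
  u² squared terms: (-1)²·∫sin(3x)² dx = 1·π/2 = π/2;  (1)²·∫cos(x)² dx = 1·π/2 = π/2;  (1)²·∫sin(4x)² dx = 1·π/2 = π/2.
  u² cross terms: 2·(-1)·(1)·∫sin(3x)·cos(x) dx = -2·(0) = 0;  2·(-1)·(1)·∫sin(3x)·sin(4x) dx = -2·(0) = 0;  2·(1)·(1)·∫cos(x)·sin(4x) dx = 2·(8/15) = 16/15.
  So ∫_0^π u² dx = π/2 + π/2 + π/2 + 0 + 0 + 16/15 = 16/15 + 3*π/2.
  (u')² squared terms: (-1)²·∫sin(x)² dx = 1·π/2 = π/2;  (-3)²·∫cos(3x)² dx = 9·π/2 = 9*π/2;  (4)²·∫cos(4x)² dx = 16·π/2 = 8*π.
  (u')² cross terms: 2·(-1)·(-3)·∫sin(x)·cos(3x) dx = 6·(0) = 0;  2·(-1)·(4)·∫sin(x)·cos(4x) dx = -8·(-2/15) = 16/15;  2·(-3)·(4)·∫cos(3x)·cos(4x) dx = -24·(0) = 0.
  So ∫_0^π (u')² dx = π/2 + 9*π/2 + 8*π + 0 + 16/15 + 0 = 16/15 + 13*π.
||u||_{H^1}^2 = (16/15 + 3*π/2) + (16/15 + 13*π) = 32/15 + 29*π/2.


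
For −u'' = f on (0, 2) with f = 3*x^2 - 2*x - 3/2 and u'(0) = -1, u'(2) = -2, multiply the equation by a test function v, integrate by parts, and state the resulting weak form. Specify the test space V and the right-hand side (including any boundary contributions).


V = H^1(0, 2) (v unrestricted at boundary; u is determined up to an additive constant); weak form: ∫_0^2 u'v' dx = ∫_0^2 (3*x^2 - 2*x - 3/2) v dx − 2·v(2) + v(0) for all v ∈ V.

Multiply both sides by a test function v and integrate from 0 to 2:
  ∫_0^2 −u''(x) v(x) dx = ∫_0^2 f(x) v(x) dx.
Integrate the LHS by parts once:
  ∫_0^2 −u'' v dx = −[u'(x) v(x)]_0^2 + ∫_0^2 u'(x) v'(x) dx.
Thus ∫_0^2 u'(x) v'(x) dx = ∫_0^2 f(x) v(x) dx + [u'(x) v(x)]_0^2.
Choose V so that boundary terms are either known or forced to vanish.
u has inhomogeneous Neumann u'(0) = -1, u'(2) = -2. [u' v]_0^2 = (-2)·v(2) − (-1)·v(0) = − 2·v(2) + v(0). Take V = H^1(0, 2); boundary term becomes part of RHS.
Weak formulation: find u (satisfying any essential BC) such that ∫_0^2 u'(x) v'(x) dx = ∫_0^2 f v dx − 2·v(2) + v(0) for all v ∈ V (Neumann data are natural BCs: they enter the RHS as boundary terms).
Substituting f(x) = 3*x^2 - 2*x - 3/2, the right-hand side is ∫_0^2 (3*x^2 - 2*x - 3/2) v dx − 2·v(2) + v(0).
Compatibility check (pure Neumann): taking v ≡ 1 ∈ V gives 0 = ∫_0^2 f dx + (-2) − (-1), i.e. ∫_0^2 f dx must equal u'(0) − u'(2) = 1. Indeed ∫_0^2 (3*x^2 - 2*x - 3/2) dx = 1, so the data are compatible. The solution is then unique only up to an additive constant (fix it e.g. by requiring ∫_0^2 u dx = 0).


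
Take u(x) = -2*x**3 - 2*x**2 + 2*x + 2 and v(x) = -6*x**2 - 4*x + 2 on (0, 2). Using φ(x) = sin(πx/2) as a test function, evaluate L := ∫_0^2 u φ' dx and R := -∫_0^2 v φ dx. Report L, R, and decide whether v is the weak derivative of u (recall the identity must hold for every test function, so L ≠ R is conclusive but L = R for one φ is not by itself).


LHS = -192/π^3 + 56/π, RHS = -192/π^3 + 56/π. Yes, v = u' weakly.

u(x) = -2*x**3 - 2*x**2 + 2*x + 2, classical derivative u'(x) = -6*x**2 - 4*x + 2.
φ(x) = sin(πx/2), so φ'(x) = π*cos(π*x/2)/2.
Note φ(0) = φ(2) = 0, so the boundary term u·φ vanishes.
LHS = ∫_0^2 u(x) φ'(x) dx = ∫_0^2 (-π*x^3*cos(π*x/2) - π*x^2*cos(π*x/2) + π*x*cos(π*x/2) + π*cos(π*x/2)) dx. Term by term:
  ∫_0^2 π*cos(π*x/2) dx = 0;  ∫_0^2 π*x*cos(π*x/2) dx = -8/π;  ∫_0^2 -π*x^2*cos(π*x/2) dx = 16/π;
  ∫_0^2 -π*x^3*cos(π*x/2) dx = -192/π^3 + 48/π.
Sum: 0 − 8/π + 16/π + -192/π^3 + 48/π = -192/π^3 + 56/π.
So LHS = -192/π^3 + 56/π.
∫_0^2 v(x) φ(x) dx = ∫_0^2 (-6*x^2*sin(π*x/2) - 4*x*sin(π*x/2) + 2*sin(π*x/2)) dx. Term by term:
  ∫_0^2 2*sin(π*x/2) dx = 8/π;  ∫_0^2 -6*x^2*sin(π*x/2) dx = -48/π + 192/π^3;  ∫_0^2 -4*x*sin(π*x/2) dx = -16/π.
Sum: 8/π + -48/π + 192/π^3 − 16/π = -56/π + 192/π^3.
So RHS = -∫_0^2 v(x) φ(x) dx = -192/π^3 + 56/π.
LHS = RHS, so the identity holds for this test φ.
Moreover u is smooth here and v(x) = u'(x) = -6*x**2 - 4*x + 2 pointwise, so the identity holds for every test function. Hence v is the weak derivative of u.


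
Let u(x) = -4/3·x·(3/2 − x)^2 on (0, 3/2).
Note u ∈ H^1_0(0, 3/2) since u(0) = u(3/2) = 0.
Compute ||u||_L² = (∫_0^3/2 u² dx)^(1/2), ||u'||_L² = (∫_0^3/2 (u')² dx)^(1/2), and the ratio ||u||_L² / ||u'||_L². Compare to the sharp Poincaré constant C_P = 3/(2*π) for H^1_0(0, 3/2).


||u||_L² / ||u'||_L² = 3*sqrt(14)/28 < C_P = 3/(2*π).

u(x) = -4/3·x·(3/2 − x)^2, so u'(x) = (1 - 2*x)*(2*x - 3).
u(x) = -4/3·x·(3/2 − x)^2 vanishes at x = 0 and x = 3/2, so u ∈ H^1_0(0, 3/2). Differentiate via the product rule and integrate the resulting polynomials term by term.
  ∫_0^3/2 u² dx = ∫_0^3/2 (16*x^6/9 - 32*x^5/3 + 24*x^4 - 24*x^3 + 9*x^2) dx. Term by term:
    ∫_0^3/2 16*x^6/9 dx = 243/56;  ∫_0^3/2 -32*x^5/3 dx = -81/4;  ∫_0^3/2 24*x^4 dx = 729/20;
    ∫_0^3/2 -24*x^3 dx = -243/8;  ∫_0^3/2 9*x^2 dx = 81/8.
  Sum: 243/56 − 81/4 + 729/20 − 243/8 + 81/8 = 81/280.
  ∫_0^3/2 (u')² dx = ∫_0^3/2 (16*x^4 - 64*x^3 + 88*x^2 - 48*x + 9) dx. Term by term:
    ∫_0^3/2 16*x^4 dx = 243/10;  ∫_0^3/2 -64*x^3 dx = -81;  ∫_0^3/2 88*x^2 dx = 99;
    ∫_0^3/2 -48*x dx = -54;  ∫_0^3/2 9 dx = 27/2.
  Sum: 243/10 − 81 + 99 − 54 + 27/2 = 9/5.
∫_0^3/2 u² dx = 81/280, so ||u||_L² = 9*sqrt(70)/140.
∫_0^3/2 (u')² dx = 9/5, so ||u'||_L² = 3*sqrt(5)/5.
Ratio ||u||_L² / ||u'||_L² = 3*sqrt(14)/28.
Sharp Poincaré constant on H^1_0(0, 3/2) is C_P = L/π = 3/(2*π), achieved by sin(2*π/3·x).
A polynomial bump cannot attain the sharp Poincaré constant (only the first sine eigenfunction does), so the ratio is strictly less than C_P, consistent with ||u||_L² ≤ C_P ||u'||_L².


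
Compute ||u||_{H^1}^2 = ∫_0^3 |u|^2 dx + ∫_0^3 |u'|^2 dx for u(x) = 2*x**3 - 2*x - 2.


||u||_{H^1}^2 = 81498/35

The H^1 norm (squared) on an interval (0, L) is
  ||u||_{H^1}^2 = ∫_0^L u(x)^2 dx + ∫_0^L u'(x)^2 dx.
Compute u'(x) = 6*x**2 - 2.
Then u(x)^2 = 4*x**6 - 8*x**4 - 8*x**3 + 4*x**2 + 8*x + 4 and u'(x)^2 = 36*x**4 - 24*x**2 + 4.
Integrate each monomial from 0 to 3 using ∫_0^3 c·x^n dx = c·3^(n+1)/(n+1):
  ∫_0^3 u(x)^2 dx = ∫_0^3 (4*x^6 - 8*x^4 - 8*x^3 + 4*x^2 + 8*x + 4) dx. Term by term:
    ∫_0^3 4*x^6 dx = 8748/7;  ∫_0^3 -8*x^4 dx = -1944/5;  ∫_0^3 -8*x^3 dx = -162;
    ∫_0^3 4*x^2 dx = 36;  ∫_0^3 8*x dx = 36;  ∫_0^3 4 dx = 12.
  Sum: 8748/7 − 1944/5 − 162 + 36 + 36 + 12 = 27402/35.
  ∫_0^3 u'(x)^2 dx = ∫_0^3 (36*x^4 - 24*x^2 + 4) dx. Term by term:
    ∫_0^3 36*x^4 dx = 8748/5;  ∫_0^3 -24*x^2 dx = -216;  ∫_0^3 4 dx = 12.
  Sum: 8748/5 − 216 + 12 = 7728/5.
Adding: ||u||_{H^1}^2 = 27402/35 + 7728/5 = 81498/35.


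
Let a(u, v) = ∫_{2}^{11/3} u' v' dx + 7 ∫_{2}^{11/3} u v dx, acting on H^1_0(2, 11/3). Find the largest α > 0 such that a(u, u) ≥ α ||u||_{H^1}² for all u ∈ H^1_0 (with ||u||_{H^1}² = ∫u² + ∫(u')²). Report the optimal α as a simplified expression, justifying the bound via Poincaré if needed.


α = 1

Coercivity of a(·,·) on H^1_0(2, 11/3) means a(u, u) ≥ α ||u||_{H^1}² for every u ∈ H^1_0.
The interval has length L = 5/3, and Poincaré/coercivity depend only on L. Here a(u, u) = ∫(u')² + (7)·∫u².
Here c = 7 ≥ 1, so a(u,u) = ∫(u')² + c∫u² ≥ ∫(u')² + ∫u² = ||u||_{H^1}², i.e. α = 1 works. No larger α is possible: a(u,u) ≥ α||u||_{H^1}² means (1−α)∫(u')² ≥ (α−c)∫u², and for the modes u_n = sin(nπ(x−x₀)/L) (x₀ the left endpoint) one has ∫u_n²/∫(u_n')² = (L/(nπ))² → 0, so a(u_n,u_n)/||u_n||_{H^1}² → 1. Hence the optimal constant is α = 1.
Therefore α = 1.


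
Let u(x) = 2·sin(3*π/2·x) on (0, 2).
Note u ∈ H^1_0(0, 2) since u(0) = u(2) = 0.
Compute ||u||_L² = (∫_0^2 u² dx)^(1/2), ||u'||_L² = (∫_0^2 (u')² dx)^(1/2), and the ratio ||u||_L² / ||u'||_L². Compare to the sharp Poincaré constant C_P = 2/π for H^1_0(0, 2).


||u||_L² / ||u'||_L² = 2/(3*π) < C_P = 2/π.

u(x) = 2·sin(3*π/2·x), so u'(x) = 3*π*cos(3*π*x/2).
Writing u(x) = A·sin(kπx/L) with A = 2 and k = 3, use ∫_0^L sin²(kπx/L) dx = L/2 and ∫_0^L cos²(kπx/L) dx = L/2.
u² = 4·sin²(3*π/2·x) and (u')² = 9*π^2·cos²(3*π/2·x), and each of sin², cos² integrates to L/2 = 1 over (0, 2).
∫_0^2 u² dx = 4, so ||u||_L² = 2.
∫_0^2 (u')² dx = 9*π^2, so ||u'||_L² = 3*π.
Ratio ||u||_L² / ||u'||_L² = 2/(3*π).
Sharp Poincaré constant on H^1_0(0, 2) is C_P = L/π = 2/π, achieved by sin(π/2·x).
This is the k = 3 harmonic; the ratio L/(kπ) is strictly less than C_P = L/π, consistent with the sharp inequality ||u||_L² ≤ C_P ||u'||_L².


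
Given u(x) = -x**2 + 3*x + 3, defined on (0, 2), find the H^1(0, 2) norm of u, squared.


||u||_{H^1}^2 = 736/15

The H^1 norm (squared) on an interval (0, L) is
  ||u||_{H^1}^2 = ∫_0^L u(x)^2 dx + ∫_0^L u'(x)^2 dx.
Compute u'(x) = 3 - 2*x.
Then u(x)^2 = x**4 - 6*x**3 + 3*x**2 + 18*x + 9 and u'(x)^2 = 4*x**2 - 12*x + 9.
Integrate each monomial from 0 to 2 using ∫_0^2 c·x^n dx = c·2^(n+1)/(n+1):
  ∫_0^2 u(x)^2 dx = ∫_0^2 (x^4 - 6*x^3 + 3*x^2 + 18*x + 9) dx. Term by term:
    ∫_0^2 x^4 dx = 32/5;  ∫_0^2 -6*x^3 dx = -24;  ∫_0^2 3*x^2 dx = 8;
    ∫_0^2 18*x dx = 36;  ∫_0^2 9 dx = 18.
  Sum: 32/5 − 24 + 8 + 36 + 18 = 222/5.
  ∫_0^2 u'(x)^2 dx = ∫_0^2 (4*x^2 - 12*x + 9) dx. Term by term:
    ∫_0^2 4*x^2 dx = 32/3;  ∫_0^2 -12*x dx = -24;  ∫_0^2 9 dx = 18.
  Sum: 32/3 − 24 + 18 = 14/3.
Adding: ||u||_{H^1}^2 = 222/5 + 14/3 = 736/15.


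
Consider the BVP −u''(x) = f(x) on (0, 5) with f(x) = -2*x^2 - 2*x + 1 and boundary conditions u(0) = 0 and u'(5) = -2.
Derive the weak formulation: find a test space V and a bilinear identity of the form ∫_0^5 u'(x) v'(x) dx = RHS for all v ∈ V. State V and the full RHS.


V = {v ∈ H^1(0, 5) : v(0) = 0} (test functions vanish at x = 0 where u is specified); weak form: ∫_0^5 u'v' dx = ∫_0^5 (-2*x^2 - 2*x + 1) v dx − 2·v(5) for all v ∈ V.

Multiply both sides by a test function v and integrate from 0 to 5:
  ∫_0^5 −u''(x) v(x) dx = ∫_0^5 f(x) v(x) dx.
Integrate the LHS by parts once:
  ∫_0^5 −u'' v dx = −[u'(x) v(x)]_0^5 + ∫_0^5 u'(x) v'(x) dx.
Thus ∫_0^5 u'(x) v'(x) dx = ∫_0^5 f(x) v(x) dx + [u'(x) v(x)]_0^5.
Choose V so that boundary terms are either known or forced to vanish.
Mixed BC: u(0) = 0 (Dirichlet) and u'(5) = -2 (Neumann). Define V = {v ∈ H^1(0, 5) : v(0) = 0}. Then [u' v]_0^5 = u'(5)·v(5) − u'(0)·0 = − 2·v(5).
Weak formulation: find u (satisfying any essential BC) such that ∫_0^5 u'(x) v'(x) dx = ∫_0^5 f v dx − 2·v(5) for all v ∈ V (Dirichlet at 0 absorbed into V; Neumann datum at x = 5 contributes the boundary term).
Substituting f(x) = -2*x^2 - 2*x + 1, the right-hand side is ∫_0^5 (-2*x^2 - 2*x + 1) v dx − 2·v(5).
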